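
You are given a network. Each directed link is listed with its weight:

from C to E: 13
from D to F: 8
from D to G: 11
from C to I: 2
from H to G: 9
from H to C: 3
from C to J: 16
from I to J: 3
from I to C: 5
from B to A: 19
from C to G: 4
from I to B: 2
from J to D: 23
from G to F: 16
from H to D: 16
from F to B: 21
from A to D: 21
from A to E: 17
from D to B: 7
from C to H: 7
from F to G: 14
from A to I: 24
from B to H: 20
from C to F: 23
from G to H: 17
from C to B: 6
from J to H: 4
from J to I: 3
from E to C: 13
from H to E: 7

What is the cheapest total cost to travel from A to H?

31

Compare a few routes:
A - I - C - H: 24+5+7 = 36
A - I - J - H: 24+3+4 = 31
The minimum is 31 via A - I - J - H.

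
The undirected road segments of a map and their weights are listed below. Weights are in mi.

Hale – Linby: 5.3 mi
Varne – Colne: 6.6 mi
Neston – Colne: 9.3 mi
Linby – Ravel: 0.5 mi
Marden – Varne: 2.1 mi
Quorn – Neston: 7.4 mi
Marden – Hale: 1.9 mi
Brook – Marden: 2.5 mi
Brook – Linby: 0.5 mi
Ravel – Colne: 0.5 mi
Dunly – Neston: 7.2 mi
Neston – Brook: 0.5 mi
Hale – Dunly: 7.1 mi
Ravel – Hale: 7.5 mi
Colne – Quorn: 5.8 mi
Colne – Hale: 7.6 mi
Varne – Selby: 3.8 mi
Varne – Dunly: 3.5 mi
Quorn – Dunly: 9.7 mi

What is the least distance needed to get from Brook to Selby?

8.4 mi

Candidate routes:
Brook–Linby–Ravel–Colne–Varne–Selby: 0.5+0.5+0.5+6.6+3.8 = 11.9
Brook–Marden–Varne–Selby: 2.5+2.1+3.8 = 8.4
Cheapest is Brook–Marden–Varne–Selby at 8.4 mi.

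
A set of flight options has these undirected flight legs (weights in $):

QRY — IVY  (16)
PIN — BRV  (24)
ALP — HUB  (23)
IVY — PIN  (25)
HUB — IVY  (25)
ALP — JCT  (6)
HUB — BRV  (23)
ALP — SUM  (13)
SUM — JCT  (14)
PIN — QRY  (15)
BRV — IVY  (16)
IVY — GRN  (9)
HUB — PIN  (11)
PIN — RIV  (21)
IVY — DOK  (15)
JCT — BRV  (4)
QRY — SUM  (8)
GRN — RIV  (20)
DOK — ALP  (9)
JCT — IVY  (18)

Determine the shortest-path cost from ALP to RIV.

Settle nodes by increasing distance from ALP:
ALP: 0
JCT: 6  (via ALP)
DOK: 9  (via ALP)
BRV: 10  (via JCT)
SUM: 13  (via ALP)
QRY: 21  (via SUM)
HUB: 23  (via ALP)
IVY: 24  (via JCT)
GRN: 33  (via IVY)
PIN: 34  (via BRV)
RIV: 53  (via GRN)
Shortest route: ALP–JCT–IVY–GRN–RIV = $53.

$53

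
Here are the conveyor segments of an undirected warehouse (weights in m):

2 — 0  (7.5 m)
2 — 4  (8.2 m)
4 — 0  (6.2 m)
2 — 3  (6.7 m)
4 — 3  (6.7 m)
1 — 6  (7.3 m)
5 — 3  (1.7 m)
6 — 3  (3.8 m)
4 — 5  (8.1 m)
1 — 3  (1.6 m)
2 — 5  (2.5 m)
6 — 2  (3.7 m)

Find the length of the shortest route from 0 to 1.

Shortest distances from 0:
0: 0
4: 6.2  (via 0)
2: 7.5  (via 0)
5: 10  (via 2)
6: 11.2  (via 2)
3: 11.7  (via 5)
1: 13.3  (via 3)
Shortest route: 0–2–5–3–1 = 13.3 m.

13.3 m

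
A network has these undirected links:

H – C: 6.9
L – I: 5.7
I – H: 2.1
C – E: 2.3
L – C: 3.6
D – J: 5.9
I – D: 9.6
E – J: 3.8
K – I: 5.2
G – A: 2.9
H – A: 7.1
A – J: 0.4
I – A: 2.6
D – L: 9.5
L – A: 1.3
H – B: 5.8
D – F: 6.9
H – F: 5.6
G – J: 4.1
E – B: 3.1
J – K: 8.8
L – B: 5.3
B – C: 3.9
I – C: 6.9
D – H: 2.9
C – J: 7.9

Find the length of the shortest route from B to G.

Settle nodes by increasing distance from B:
B: 0
E: 3.1  (via B)
C: 3.9  (via B)
L: 5.3  (via B)
H: 5.8  (via B)
A: 6.6  (via L)
J: 6.9  (via E)
I: 7.9  (via H)
D: 8.7  (via H)
G: 9.5  (via A)
Shortest route: B–L–A–G = 9.5.

9.5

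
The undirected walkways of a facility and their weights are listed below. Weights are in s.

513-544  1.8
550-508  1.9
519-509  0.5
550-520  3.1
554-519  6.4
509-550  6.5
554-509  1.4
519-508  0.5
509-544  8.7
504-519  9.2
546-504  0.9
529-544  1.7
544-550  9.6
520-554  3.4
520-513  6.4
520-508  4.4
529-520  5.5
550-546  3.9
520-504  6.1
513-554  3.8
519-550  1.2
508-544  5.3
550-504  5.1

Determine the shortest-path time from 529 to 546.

Compare a few routes:
529 → 520 → 550 → 546: 5.5+3.1+3.9 = 12.5
529 → 544 → 513 → 554 → 509 → 519 → 550 → 546: 1.7+1.8+3.8+1.4+0.5+1.2+3.9 = 14.3
529 → 544 → 508 → 519 → 550 → 546: 1.7+5.3+0.5+1.2+3.9 = 12.6
529 → 544 → 508 → 550 → 546: 1.7+5.3+1.9+3.9 = 12.8
The minimum is 12.5 s via 529 → 520 → 550 → 546.

12.5 s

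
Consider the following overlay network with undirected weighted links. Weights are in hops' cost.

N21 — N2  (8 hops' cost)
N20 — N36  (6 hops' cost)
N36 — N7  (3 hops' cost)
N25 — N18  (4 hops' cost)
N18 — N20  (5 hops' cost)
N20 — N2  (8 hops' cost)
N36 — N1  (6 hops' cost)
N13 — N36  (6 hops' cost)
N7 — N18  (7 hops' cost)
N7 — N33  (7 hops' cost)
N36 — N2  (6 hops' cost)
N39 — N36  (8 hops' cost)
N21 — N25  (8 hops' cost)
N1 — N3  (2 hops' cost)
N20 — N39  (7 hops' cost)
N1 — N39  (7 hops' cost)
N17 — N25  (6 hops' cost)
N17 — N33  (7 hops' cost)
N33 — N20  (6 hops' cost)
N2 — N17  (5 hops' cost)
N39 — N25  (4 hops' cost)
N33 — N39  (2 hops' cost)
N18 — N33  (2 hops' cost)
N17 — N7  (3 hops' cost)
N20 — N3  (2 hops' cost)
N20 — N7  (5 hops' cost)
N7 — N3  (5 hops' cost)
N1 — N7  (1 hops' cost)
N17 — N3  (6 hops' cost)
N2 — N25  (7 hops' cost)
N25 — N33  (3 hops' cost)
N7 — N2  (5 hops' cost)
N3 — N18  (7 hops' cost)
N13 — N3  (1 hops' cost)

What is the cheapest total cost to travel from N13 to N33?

Compare a few routes:
N13 → N3 → N20 → N33: 1+2+6 = 9
N13 → N3 → N20 → N18 → N33: 1+2+5+2 = 10
N13 → N3 → N18 → N33: 1+7+2 = 10
Cheapest is N13 → N3 → N20 → N33 at 9 hops' cost.

9 hops' cost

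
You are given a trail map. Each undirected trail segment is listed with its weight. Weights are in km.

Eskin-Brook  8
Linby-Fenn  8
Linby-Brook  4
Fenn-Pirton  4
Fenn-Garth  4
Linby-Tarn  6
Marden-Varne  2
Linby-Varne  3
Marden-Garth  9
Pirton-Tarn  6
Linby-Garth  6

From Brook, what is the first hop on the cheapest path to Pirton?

Compare a few routes:
Brook → Linby → Garth → Fenn → Pirton: 4+6+4+4 = 18
Brook → Linby → Tarn → Pirton: 4+6+6 = 16
Brook → Linby → Varne → Marden → Garth → Fenn → Pirton: 4+3+2+9+4+4 = 26
Cheapest is Brook → Linby → Tarn → Pirton at 16 km.
So from Brook the first move is to Linby.

Linby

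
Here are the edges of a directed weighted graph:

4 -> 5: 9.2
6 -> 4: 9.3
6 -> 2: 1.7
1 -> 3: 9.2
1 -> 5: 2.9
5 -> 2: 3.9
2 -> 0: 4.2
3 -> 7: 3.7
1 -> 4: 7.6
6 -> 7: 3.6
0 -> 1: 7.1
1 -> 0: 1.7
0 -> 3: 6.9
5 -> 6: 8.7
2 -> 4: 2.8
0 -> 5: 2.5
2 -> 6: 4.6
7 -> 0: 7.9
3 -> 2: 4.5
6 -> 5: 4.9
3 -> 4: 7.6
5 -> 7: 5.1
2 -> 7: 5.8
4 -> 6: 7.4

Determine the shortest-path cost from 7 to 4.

17.1

Candidate routes:
7 - 0 - 5 - 2 - 4: 7.9+2.5+3.9+2.8 = 17.1
7 - 0 - 3 - 2 - 4: 7.9+6.9+4.5+2.8 = 22.1
7 - 0 - 1 - 4: 7.9+7.1+7.6 = 22.6
7 - 0 - 3 - 4: 7.9+6.9+7.6 = 22.4
Cheapest is 7 - 0 - 5 - 2 - 4 at 17.1.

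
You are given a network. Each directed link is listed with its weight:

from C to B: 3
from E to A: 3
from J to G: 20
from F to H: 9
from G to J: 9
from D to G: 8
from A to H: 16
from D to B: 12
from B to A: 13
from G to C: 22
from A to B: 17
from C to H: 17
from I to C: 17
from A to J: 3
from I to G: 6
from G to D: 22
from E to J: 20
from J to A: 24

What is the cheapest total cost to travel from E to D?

48

Settle nodes by increasing distance from E:
E: 0
A: 3  (via E)
J: 6  (via A)
H: 19  (via A)
B: 20  (via A)
G: 26  (via J)
C: 48  (via G)
D: 48  (via G)
Shortest route: E–A–J–G–D = 48.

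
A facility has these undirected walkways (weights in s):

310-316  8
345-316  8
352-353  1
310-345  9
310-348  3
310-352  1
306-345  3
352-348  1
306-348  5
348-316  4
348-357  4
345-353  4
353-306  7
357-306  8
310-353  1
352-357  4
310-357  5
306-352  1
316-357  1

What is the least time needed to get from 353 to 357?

Candidate routes:
353 - 352 - 348 - 357: 1+1+4 = 6
353 - 352 - 357: 1+4 = 5
353 - 310 - 352 - 357: 1+1+4 = 6
Cheapest is 353 - 352 - 357 at 5 s.

5 s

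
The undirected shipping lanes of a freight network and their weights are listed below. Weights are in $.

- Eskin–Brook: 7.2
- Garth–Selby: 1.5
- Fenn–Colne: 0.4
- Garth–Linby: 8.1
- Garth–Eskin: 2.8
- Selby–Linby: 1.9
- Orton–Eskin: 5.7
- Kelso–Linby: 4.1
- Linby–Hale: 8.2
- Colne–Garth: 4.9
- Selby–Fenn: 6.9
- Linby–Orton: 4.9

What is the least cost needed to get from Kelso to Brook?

$17.5

Shortest distances from Kelso:
Kelso: 0
Linby: 4.1  (via Kelso)
Selby: 6  (via Linby)
Garth: 7.5  (via Selby)
Orton: 9  (via Linby)
Eskin: 10.3  (via Garth)
Hale: 12.3  (via Linby)
Colne: 12.4  (via Garth)
Fenn: 12.8  (via Colne)
Brook: 17.5  (via Eskin)
Shortest route: Kelso → Linby → Selby → Garth → Eskin → Brook = $17.5.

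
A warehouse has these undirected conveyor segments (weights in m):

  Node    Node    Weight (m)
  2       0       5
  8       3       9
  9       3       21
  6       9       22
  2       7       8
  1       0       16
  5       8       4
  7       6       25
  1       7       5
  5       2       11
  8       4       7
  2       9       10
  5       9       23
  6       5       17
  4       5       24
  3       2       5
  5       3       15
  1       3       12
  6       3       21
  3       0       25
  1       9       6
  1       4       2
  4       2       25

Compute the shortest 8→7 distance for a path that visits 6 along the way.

Best 8 to 6: 8–5–6 costing 21
Best 6 to 7: 6–7 costing 25
Total via 6: 21 + 25 = 46 m.

46 m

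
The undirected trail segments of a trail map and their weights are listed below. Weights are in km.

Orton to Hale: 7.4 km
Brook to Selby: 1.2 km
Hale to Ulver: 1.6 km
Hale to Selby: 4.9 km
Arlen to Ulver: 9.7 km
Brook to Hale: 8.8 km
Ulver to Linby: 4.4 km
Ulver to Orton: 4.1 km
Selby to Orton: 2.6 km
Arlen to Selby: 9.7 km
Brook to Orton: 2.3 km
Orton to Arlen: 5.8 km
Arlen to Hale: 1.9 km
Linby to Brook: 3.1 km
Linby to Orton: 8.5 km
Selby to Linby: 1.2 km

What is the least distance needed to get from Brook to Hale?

Candidate routes:
Brook–Selby–Linby–Ulver–Hale: 1.2+1.2+4.4+1.6 = 8.4
Brook–Selby–Hale: 1.2+4.9 = 6.1
Brook–Orton–Ulver–Hale: 2.3+4.1+1.6 = 8
The minimum is 6.1 km via Brook–Selby–Hale.

6.1 km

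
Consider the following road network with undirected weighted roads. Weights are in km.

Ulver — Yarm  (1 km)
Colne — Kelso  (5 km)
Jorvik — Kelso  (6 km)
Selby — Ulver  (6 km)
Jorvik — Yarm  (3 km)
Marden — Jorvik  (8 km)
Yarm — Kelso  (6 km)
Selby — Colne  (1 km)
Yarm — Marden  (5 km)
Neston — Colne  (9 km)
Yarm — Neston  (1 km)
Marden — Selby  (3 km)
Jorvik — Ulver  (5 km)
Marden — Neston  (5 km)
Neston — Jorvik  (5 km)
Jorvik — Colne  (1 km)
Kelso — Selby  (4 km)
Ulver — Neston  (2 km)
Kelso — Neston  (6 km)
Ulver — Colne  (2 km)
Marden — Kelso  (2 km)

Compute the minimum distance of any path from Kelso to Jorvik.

6 km

Compare a few routes:
Kelso → Marden → Jorvik: 2+8 = 10
Kelso → Yarm → Jorvik: 6+3 = 9
Kelso → Marden → Selby → Colne → Jorvik: 2+3+1+1 = 7
Kelso → Jorvik: 6 = 6
The minimum is 6 km via Kelso → Jorvik.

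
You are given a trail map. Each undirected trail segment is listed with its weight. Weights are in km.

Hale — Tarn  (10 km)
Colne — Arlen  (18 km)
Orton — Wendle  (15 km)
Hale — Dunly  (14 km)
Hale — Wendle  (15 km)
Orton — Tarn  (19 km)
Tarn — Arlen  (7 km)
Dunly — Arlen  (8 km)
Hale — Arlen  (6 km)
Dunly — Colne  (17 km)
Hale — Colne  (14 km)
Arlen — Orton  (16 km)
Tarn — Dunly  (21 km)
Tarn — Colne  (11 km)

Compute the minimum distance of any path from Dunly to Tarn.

Candidate routes:
Dunly–Tarn: 21 = 21
Dunly–Arlen–Tarn: 8+7 = 15
Dunly–Arlen–Hale–Tarn: 8+6+10 = 24
Dunly–Hale–Tarn: 14+10 = 24
Cheapest is Dunly–Arlen–Tarn at 15 km.

15 km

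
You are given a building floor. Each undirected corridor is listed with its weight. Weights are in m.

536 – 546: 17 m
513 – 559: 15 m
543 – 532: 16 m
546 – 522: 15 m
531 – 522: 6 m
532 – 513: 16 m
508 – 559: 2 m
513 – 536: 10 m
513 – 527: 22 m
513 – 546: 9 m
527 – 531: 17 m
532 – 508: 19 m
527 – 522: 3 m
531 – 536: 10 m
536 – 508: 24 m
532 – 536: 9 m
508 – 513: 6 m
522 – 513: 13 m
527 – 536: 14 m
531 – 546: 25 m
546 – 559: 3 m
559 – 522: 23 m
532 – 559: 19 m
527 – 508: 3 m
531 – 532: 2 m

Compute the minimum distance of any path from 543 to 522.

24 m

Running Dijkstra from 543:
543: 0
532: 16  (via 543)
531: 18  (via 532)
522: 24  (via 531)
Shortest route: 543 → 532 → 531 → 522 = 24 m.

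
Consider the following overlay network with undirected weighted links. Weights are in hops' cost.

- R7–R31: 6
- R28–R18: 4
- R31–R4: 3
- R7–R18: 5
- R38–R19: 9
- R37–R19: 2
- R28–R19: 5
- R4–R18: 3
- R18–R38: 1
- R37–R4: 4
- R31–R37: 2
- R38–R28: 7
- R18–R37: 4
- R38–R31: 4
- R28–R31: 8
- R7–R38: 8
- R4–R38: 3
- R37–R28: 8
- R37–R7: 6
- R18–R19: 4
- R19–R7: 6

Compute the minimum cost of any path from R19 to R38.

Compare a few routes:
R19–R37–R18–R38: 2+4+1 = 7
R19–R18–R38: 4+1 = 5
R19–R37–R31–R38: 2+2+4 = 8
R19–R37–R4–R38: 2+4+3 = 9
The minimum is 5 hops' cost via R19–R18–R38.

5 hops' cost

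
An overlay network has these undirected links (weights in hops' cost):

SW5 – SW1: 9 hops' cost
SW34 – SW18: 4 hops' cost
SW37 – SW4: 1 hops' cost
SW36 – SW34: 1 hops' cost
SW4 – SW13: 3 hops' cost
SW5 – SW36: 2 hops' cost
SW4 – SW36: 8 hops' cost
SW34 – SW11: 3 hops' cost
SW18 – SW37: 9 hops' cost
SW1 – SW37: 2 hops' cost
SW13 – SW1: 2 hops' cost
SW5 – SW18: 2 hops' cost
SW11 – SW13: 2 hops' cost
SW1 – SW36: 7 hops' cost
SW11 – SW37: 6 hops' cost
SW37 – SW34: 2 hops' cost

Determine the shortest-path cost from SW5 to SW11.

6 hops' cost

Settle nodes by increasing distance from SW5:
SW5: 0
SW36: 2  (via SW5)
SW18: 2  (via SW5)
SW34: 3  (via SW36)
SW37: 5  (via SW34)
SW4: 6  (via SW37)
SW11: 6  (via SW34)
Shortest route: SW5 → SW36 → SW34 → SW11 = 6 hops' cost.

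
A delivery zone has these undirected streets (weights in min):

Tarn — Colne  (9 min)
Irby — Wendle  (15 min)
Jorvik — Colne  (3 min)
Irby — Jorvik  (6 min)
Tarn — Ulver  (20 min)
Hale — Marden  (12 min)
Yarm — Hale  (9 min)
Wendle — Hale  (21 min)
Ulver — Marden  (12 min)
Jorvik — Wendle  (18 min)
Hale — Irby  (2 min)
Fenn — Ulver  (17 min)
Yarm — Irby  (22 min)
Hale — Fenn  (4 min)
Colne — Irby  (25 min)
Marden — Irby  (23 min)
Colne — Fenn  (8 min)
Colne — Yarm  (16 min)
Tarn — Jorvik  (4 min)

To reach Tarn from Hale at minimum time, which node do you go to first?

Enumerating some paths:
Hale–Irby–Jorvik–Colne–Tarn: 2+6+3+9 = 20
Hale–Fenn–Colne–Tarn: 4+8+9 = 21
Hale–Irby–Jorvik–Tarn: 2+6+4 = 12
Hale–Fenn–Colne–Jorvik–Tarn: 4+8+3+4 = 19
Cheapest is Hale–Irby–Jorvik–Tarn at 12 min.
So from Hale the first move is to Irby.

Irby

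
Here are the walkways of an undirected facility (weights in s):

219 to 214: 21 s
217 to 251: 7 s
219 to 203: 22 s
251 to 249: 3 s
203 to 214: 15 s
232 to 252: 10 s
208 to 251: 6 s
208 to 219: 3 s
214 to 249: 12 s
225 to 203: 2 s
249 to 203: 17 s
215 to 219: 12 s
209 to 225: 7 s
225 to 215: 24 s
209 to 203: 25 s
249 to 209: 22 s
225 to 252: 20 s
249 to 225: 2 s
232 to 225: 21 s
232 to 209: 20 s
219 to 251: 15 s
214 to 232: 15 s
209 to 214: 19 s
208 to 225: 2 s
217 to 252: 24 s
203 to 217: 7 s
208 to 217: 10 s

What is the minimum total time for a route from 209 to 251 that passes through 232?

46 s

Shortest 209→232: 209–232 = 20
Shortest 232→251: 232–225–249–251 = 26
Total via 232: 20 + 26 = 46 s.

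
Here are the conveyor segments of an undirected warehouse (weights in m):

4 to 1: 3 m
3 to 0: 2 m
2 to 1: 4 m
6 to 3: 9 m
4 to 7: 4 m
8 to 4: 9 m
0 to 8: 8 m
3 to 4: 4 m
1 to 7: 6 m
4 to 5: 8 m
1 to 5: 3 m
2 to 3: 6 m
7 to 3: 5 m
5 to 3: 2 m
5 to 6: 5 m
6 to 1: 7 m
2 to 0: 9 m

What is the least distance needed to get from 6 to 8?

17 m

Running Dijkstra from 6:
6: 0
5: 5  (via 6)
1: 7  (via 6)
3: 7  (via 5)
0: 9  (via 3)
4: 10  (via 1)
2: 11  (via 1)
7: 12  (via 3)
8: 17  (via 0)
Shortest route: 6 → 5 → 3 → 0 → 8 = 17 m.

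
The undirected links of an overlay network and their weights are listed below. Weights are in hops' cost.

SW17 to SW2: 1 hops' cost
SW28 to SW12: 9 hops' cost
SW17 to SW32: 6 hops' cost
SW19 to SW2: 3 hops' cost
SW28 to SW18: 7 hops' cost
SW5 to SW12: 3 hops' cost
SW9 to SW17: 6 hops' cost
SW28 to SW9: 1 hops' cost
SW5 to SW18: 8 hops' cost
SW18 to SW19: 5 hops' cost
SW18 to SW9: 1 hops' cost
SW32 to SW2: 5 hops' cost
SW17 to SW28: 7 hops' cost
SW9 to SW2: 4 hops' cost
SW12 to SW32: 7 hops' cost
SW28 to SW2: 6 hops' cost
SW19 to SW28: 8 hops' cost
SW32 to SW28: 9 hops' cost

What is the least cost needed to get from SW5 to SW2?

Enumerating some paths:
SW5 → SW18 → SW19 → SW2: 8+5+3 = 16
SW5 → SW12 → SW32 → SW2: 3+7+5 = 15
SW5 → SW18 → SW9 → SW2: 8+1+4 = 13
The minimum is 13 hops' cost via SW5 → SW18 → SW9 → SW2.

13 hops' cost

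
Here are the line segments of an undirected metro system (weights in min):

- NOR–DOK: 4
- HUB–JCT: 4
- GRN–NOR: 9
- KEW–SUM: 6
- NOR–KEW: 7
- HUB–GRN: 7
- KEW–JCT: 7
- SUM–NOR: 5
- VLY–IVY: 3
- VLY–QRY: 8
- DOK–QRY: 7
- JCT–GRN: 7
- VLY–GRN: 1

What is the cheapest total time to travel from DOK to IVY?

Shortest distances from DOK:
DOK: 0
NOR: 4  (via DOK)
QRY: 7  (via DOK)
SUM: 9  (via NOR)
KEW: 11  (via NOR)
GRN: 13  (via NOR)
VLY: 14  (via GRN)
IVY: 17  (via VLY)
Shortest route: DOK–NOR–GRN–VLY–IVY = 17 min.

17 min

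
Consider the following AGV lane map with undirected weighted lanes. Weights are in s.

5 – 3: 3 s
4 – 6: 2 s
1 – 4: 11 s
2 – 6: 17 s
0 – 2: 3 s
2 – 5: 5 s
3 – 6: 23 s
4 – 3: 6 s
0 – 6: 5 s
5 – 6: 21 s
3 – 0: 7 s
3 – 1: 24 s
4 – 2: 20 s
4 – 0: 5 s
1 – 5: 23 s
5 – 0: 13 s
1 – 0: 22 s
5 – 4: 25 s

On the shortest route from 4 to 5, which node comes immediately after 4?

3

Compare a few routes:
4 - 3 - 5: 6+3 = 9
4 - 6 - 0 - 2 - 5: 2+5+3+5 = 15
4 - 0 - 2 - 5: 5+3+5 = 13
The minimum is 9 s via 4 - 3 - 5.
So from 4 the first move is to 3.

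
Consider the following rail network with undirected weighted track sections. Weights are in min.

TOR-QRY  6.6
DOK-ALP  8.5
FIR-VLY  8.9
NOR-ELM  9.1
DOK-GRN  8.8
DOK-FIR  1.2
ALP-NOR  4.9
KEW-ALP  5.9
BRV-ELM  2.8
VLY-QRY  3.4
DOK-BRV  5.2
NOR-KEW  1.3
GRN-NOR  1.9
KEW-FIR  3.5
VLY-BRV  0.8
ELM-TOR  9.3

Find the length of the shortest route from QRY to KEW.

14.1 min

Running Dijkstra from QRY:
QRY: 0
VLY: 3.4  (via QRY)
BRV: 4.2  (via VLY)
TOR: 6.6  (via QRY)
ELM: 7  (via BRV)
DOK: 9.4  (via BRV)
FIR: 10.6  (via DOK)
KEW: 14.1  (via FIR)
Shortest route: QRY → VLY → BRV → DOK → FIR → KEW = 14.1 min.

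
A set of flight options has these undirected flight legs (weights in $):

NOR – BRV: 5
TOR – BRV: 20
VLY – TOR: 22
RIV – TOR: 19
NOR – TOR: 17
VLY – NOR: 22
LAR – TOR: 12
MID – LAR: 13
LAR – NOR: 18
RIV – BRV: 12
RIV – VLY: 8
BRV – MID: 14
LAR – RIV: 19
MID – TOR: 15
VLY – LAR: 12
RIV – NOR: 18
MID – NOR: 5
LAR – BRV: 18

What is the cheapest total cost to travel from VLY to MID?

Running Dijkstra from VLY:
VLY: 0
RIV: 8  (via VLY)
LAR: 12  (via VLY)
BRV: 20  (via RIV)
NOR: 22  (via VLY)
TOR: 22  (via VLY)
MID: 25  (via LAR)
Shortest route: VLY → LAR → MID = $25.

$25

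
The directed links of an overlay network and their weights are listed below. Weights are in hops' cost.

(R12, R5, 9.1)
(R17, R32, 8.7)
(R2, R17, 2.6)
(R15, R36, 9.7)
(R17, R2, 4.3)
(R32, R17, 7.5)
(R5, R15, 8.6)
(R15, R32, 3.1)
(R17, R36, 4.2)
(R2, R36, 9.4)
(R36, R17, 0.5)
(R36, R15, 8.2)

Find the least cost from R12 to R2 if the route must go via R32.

32.6 hops' cost

Best R12 to R32: R12 → R5 → R15 → R32 costing 20.8
Shortest R32→R2: R32 → R17 → R2 = 11.8
Total via R32: 20.8 + 11.8 = 32.6 hops' cost.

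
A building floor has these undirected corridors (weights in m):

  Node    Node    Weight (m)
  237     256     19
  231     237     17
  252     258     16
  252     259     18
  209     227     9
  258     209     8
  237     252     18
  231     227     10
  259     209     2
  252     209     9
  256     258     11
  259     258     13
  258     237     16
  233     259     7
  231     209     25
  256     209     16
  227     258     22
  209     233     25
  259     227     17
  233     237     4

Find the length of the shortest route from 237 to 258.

16 m

Candidate routes:
237–233–259–209–258: 4+7+2+8 = 21
237–256–258: 19+11 = 30
237–233–259–258: 4+7+13 = 24
237–258: 16 = 16
The minimum is 16 m via 237–258.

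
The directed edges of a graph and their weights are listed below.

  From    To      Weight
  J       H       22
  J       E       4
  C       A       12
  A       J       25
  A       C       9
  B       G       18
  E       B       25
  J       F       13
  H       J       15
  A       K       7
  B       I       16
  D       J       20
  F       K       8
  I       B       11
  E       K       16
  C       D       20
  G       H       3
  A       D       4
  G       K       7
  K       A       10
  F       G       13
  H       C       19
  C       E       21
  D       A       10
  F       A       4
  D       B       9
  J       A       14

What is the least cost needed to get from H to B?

42

Settle nodes by increasing distance from H:
H: 0
J: 15  (via H)
C: 19  (via H)
E: 19  (via J)
F: 28  (via J)
A: 29  (via J)
D: 33  (via A)
K: 35  (via E)
G: 41  (via F)
B: 42  (via D)
Shortest route: H → J → A → D → B = 42.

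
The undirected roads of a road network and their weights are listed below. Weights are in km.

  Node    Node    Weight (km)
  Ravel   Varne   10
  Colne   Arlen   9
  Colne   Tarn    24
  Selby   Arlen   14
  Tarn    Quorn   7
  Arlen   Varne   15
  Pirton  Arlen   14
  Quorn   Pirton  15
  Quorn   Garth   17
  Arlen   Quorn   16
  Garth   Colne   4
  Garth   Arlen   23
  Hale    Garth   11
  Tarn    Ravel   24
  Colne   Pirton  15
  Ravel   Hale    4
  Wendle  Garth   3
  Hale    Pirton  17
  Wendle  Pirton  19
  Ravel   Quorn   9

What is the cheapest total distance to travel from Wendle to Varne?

28 km

Settle nodes by increasing distance from Wendle:
Wendle: 0
Garth: 3  (via Wendle)
Colne: 7  (via Garth)
Hale: 14  (via Garth)
Arlen: 16  (via Colne)
Ravel: 18  (via Hale)
Pirton: 19  (via Wendle)
Quorn: 20  (via Garth)
Tarn: 27  (via Quorn)
Varne: 28  (via Ravel)
Shortest route: Wendle → Garth → Hale → Ravel → Varne = 28 km.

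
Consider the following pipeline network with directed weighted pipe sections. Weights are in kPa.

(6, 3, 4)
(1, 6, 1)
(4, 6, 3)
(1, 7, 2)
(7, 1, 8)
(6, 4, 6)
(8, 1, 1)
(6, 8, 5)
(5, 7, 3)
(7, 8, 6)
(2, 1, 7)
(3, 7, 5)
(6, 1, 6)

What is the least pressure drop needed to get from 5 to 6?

Settle nodes by increasing distance from 5:
5: 0
7: 3  (via 5)
8: 9  (via 7)
1: 10  (via 8)
6: 11  (via 1)
Shortest route: 5 → 7 → 8 → 1 → 6 = 11 kPa.

11 kPa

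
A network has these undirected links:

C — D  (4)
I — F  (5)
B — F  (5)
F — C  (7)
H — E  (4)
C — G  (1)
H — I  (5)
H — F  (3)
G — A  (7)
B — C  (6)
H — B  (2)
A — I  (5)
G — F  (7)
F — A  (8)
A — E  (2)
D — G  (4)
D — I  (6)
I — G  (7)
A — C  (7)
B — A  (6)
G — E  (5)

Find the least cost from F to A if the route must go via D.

Shortest F→D: F → I → D = 11
Best D to A: D → C → A costing 11
Total via D: 11 + 11 = 22.

22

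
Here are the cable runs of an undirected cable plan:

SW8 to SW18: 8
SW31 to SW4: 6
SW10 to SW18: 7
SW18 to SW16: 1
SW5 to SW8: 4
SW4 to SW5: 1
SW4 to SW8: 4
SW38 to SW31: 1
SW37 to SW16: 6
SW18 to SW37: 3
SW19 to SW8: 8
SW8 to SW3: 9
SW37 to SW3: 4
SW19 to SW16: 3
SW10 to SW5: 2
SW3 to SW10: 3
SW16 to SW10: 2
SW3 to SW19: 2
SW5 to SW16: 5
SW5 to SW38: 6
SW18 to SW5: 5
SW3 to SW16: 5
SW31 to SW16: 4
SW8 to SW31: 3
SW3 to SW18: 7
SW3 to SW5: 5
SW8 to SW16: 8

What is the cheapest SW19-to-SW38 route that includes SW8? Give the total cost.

Best SW19 to SW8: SW19 → SW8 costing 8
Shortest SW8→SW38: SW8 → SW31 → SW38 = 4
Total via SW8: 8 + 4 = 12.

12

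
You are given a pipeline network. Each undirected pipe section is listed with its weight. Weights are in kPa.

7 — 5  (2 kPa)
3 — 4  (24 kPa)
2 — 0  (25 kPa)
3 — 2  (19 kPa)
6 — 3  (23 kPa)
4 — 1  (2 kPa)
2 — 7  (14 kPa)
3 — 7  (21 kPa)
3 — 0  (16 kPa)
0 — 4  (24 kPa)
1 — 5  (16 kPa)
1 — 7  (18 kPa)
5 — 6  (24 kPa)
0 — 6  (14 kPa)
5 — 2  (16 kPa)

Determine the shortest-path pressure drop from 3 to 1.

26 kPa

Enumerating some paths:
3–0–4–1: 16+24+2 = 42
3–4–1: 24+2 = 26
3–7–1: 21+18 = 39
3–7–5–1: 21+2+16 = 39
The minimum is 26 kPa via 3–4–1.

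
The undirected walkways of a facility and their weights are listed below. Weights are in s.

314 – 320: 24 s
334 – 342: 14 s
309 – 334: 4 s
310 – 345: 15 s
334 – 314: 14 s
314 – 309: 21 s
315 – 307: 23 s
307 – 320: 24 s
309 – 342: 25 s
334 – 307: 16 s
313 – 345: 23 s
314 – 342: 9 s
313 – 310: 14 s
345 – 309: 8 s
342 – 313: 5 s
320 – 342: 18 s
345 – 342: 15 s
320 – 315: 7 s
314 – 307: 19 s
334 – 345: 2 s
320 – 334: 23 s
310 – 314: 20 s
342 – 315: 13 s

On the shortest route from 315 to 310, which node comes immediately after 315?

Enumerating some paths:
315–342–334–345–310: 13+14+2+15 = 44
315–342–345–310: 13+15+15 = 43
315–342–314–310: 13+9+20 = 42
315–342–313–310: 13+5+14 = 32
Cheapest is 315–342–313–310 at 32 s.
So from 315 the first move is to 342.

342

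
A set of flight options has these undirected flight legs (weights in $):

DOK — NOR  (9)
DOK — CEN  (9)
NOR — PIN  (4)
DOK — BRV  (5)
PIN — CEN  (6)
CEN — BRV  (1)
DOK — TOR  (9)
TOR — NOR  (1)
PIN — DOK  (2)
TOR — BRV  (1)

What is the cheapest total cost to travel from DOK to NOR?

Settle nodes by increasing distance from DOK:
DOK: 0
PIN: 2  (via DOK)
BRV: 5  (via DOK)
NOR: 6  (via PIN)
Shortest route: DOK–PIN–NOR = $6.

$6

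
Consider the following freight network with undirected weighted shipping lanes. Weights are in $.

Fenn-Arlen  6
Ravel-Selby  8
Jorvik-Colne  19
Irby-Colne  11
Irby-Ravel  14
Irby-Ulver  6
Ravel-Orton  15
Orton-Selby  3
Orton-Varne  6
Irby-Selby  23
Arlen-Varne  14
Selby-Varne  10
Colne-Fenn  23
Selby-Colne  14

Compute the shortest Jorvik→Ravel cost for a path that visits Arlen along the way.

$79

Shortest Jorvik→Arlen: Jorvik → Colne → Fenn → Arlen = 48
Shortest Arlen→Ravel: Arlen → Varne → Orton → Selby → Ravel = 31
Total via Arlen: 48 + 31 = $79.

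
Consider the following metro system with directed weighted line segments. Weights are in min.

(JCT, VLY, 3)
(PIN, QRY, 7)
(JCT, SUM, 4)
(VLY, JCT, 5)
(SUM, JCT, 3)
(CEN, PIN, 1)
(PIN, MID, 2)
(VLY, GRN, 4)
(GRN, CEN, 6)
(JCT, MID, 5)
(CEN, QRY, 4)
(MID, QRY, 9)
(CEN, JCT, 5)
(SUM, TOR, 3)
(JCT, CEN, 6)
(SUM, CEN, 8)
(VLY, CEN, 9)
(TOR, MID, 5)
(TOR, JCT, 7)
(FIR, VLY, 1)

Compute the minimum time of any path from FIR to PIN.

11 min

Running Dijkstra from FIR:
FIR: 0
VLY: 1  (via FIR)
GRN: 5  (via VLY)
JCT: 6  (via VLY)
SUM: 10  (via JCT)
CEN: 10  (via VLY)
MID: 11  (via JCT)
PIN: 11  (via CEN)
Shortest route: FIR → VLY → CEN → PIN = 11 min.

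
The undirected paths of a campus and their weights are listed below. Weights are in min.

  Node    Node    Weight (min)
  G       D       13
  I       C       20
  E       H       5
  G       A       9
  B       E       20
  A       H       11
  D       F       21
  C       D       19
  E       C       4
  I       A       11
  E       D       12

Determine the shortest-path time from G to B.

45 min

Shortest distances from G:
G: 0
A: 9  (via G)
D: 13  (via G)
H: 20  (via A)
I: 20  (via A)
E: 25  (via D)
C: 29  (via E)
F: 34  (via D)
B: 45  (via E)
Shortest route: G–D–E–B = 45 min.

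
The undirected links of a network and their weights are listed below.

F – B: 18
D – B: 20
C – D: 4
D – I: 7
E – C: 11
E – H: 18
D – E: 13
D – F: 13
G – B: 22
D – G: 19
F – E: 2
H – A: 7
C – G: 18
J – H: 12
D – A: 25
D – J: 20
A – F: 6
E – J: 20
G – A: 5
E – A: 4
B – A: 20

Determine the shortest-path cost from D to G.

19

Shortest distances from D:
D: 0
C: 4  (via D)
I: 7  (via D)
E: 13  (via D)
F: 13  (via D)
A: 17  (via E)
G: 19  (via D)
Shortest route: D–G = 19.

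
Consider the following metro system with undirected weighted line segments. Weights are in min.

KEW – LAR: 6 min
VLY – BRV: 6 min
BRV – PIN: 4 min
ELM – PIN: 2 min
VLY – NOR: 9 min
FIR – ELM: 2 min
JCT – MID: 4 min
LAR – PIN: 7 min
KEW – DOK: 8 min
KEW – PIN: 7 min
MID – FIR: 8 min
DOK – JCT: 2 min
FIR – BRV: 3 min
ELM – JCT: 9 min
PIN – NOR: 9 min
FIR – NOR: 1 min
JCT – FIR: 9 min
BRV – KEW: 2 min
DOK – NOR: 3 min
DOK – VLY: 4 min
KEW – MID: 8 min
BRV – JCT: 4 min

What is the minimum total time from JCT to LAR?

12 min

Candidate routes:
JCT - DOK - NOR - FIR - ELM - PIN - LAR: 2+3+1+2+2+7 = 17
JCT - DOK - KEW - LAR: 2+8+6 = 16
JCT - BRV - PIN - LAR: 4+4+7 = 15
JCT - BRV - KEW - LAR: 4+2+6 = 12
Cheapest is JCT - BRV - KEW - LAR at 12 min.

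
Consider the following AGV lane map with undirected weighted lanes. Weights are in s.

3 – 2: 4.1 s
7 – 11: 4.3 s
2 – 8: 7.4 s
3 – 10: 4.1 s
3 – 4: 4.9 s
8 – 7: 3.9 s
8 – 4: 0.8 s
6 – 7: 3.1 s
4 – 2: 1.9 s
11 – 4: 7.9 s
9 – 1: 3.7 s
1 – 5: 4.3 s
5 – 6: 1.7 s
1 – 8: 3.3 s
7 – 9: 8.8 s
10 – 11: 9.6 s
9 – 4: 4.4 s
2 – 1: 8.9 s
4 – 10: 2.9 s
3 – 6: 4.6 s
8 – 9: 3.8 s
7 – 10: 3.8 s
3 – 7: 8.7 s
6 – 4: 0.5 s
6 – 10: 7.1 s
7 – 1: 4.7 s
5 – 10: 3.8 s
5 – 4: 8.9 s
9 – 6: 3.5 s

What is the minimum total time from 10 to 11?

Enumerating some paths:
10 - 7 - 11: 3.8+4.3 = 8.1
10 - 4 - 6 - 7 - 11: 2.9+0.5+3.1+4.3 = 10.8
10 - 11: 9.6 = 9.6
The minimum is 8.1 s via 10 - 7 - 11.

8.1 s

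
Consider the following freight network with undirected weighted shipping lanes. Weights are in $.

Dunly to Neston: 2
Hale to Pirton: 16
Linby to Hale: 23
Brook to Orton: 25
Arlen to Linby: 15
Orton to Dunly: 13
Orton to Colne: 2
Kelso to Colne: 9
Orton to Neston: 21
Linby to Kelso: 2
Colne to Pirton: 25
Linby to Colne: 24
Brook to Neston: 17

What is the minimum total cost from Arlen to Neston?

$43

Running Dijkstra from Arlen:
Arlen: 0
Linby: 15  (via Arlen)
Kelso: 17  (via Linby)
Colne: 26  (via Kelso)
Orton: 28  (via Colne)
Hale: 38  (via Linby)
Dunly: 41  (via Orton)
Neston: 43  (via Dunly)
Shortest route: Arlen → Linby → Kelso → Colne → Orton → Dunly → Neston = $43.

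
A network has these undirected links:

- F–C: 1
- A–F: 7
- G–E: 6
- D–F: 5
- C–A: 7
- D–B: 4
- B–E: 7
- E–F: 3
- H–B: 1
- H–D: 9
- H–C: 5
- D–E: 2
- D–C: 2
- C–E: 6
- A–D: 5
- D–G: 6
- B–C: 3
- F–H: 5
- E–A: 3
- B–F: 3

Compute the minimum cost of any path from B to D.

4

Running Dijkstra from B:
B: 0
H: 1  (via B)
C: 3  (via B)
F: 3  (via B)
D: 4  (via B)
Shortest route: B–D = 4.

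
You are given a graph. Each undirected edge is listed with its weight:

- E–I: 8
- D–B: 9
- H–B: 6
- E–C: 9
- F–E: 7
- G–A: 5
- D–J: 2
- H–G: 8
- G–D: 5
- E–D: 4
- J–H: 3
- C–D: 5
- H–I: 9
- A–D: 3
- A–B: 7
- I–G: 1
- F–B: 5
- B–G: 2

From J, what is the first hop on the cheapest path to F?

D

Enumerating some paths:
J → D → E → F: 2+4+7 = 13
J → H → B → F: 3+6+5 = 14
J → D → G → B → F: 2+5+2+5 = 14
The minimum is 13 via J → D → E → F.
So from J the first move is to D.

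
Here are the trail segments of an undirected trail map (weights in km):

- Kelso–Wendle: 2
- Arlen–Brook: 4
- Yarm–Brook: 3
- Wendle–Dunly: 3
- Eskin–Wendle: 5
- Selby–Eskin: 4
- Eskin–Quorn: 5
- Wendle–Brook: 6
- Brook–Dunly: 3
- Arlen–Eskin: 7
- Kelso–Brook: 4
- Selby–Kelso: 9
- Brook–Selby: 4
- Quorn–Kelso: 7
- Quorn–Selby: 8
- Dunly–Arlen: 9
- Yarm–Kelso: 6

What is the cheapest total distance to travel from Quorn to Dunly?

12 km

Compare a few routes:
Quorn - Kelso - Brook - Dunly: 7+4+3 = 14
Quorn - Eskin - Wendle - Dunly: 5+5+3 = 13
Quorn - Kelso - Wendle - Dunly: 7+2+3 = 12
Cheapest is Quorn - Kelso - Wendle - Dunly at 12 km.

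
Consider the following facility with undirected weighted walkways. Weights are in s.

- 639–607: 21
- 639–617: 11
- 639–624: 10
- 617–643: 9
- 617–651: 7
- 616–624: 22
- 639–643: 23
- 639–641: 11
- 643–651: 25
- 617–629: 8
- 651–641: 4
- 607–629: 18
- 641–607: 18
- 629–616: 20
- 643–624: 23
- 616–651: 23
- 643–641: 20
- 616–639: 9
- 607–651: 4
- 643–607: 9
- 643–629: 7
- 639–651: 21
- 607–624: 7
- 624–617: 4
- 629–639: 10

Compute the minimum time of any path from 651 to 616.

23 s

Running Dijkstra from 651:
651: 0
641: 4  (via 651)
607: 4  (via 651)
617: 7  (via 651)
624: 11  (via 607)
643: 13  (via 607)
629: 15  (via 617)
639: 15  (via 641)
616: 23  (via 651)
Shortest route: 651 → 616 = 23 s.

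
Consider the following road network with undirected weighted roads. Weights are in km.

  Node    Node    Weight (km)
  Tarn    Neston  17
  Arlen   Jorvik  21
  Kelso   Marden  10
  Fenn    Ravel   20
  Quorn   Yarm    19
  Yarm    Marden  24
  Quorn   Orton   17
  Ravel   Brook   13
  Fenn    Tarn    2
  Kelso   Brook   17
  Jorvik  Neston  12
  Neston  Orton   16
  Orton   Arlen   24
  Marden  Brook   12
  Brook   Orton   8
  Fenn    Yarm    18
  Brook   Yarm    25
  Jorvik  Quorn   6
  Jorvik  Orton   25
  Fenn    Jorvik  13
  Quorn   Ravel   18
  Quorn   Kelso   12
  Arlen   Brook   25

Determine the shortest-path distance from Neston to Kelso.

Settle nodes by increasing distance from Neston:
Neston: 0
Jorvik: 12  (via Neston)
Orton: 16  (via Neston)
Tarn: 17  (via Neston)
Quorn: 18  (via Jorvik)
Fenn: 19  (via Tarn)
Brook: 24  (via Orton)
Kelso: 30  (via Quorn)
Shortest route: Neston → Jorvik → Quorn → Kelso = 30 km.

30 km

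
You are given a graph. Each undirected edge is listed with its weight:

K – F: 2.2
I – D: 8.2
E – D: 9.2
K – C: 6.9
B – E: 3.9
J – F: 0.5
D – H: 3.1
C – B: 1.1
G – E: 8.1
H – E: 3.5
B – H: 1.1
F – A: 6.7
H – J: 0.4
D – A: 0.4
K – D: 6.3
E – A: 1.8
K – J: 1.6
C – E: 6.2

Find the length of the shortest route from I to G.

Settle nodes by increasing distance from I:
I: 0
D: 8.2  (via I)
A: 8.6  (via D)
E: 10.4  (via A)
H: 11.3  (via D)
J: 11.7  (via H)
F: 12.2  (via J)
B: 12.4  (via H)
K: 13.3  (via J)
C: 13.5  (via B)
G: 18.5  (via E)
Shortest route: I–D–A–E–G = 18.5.

18.5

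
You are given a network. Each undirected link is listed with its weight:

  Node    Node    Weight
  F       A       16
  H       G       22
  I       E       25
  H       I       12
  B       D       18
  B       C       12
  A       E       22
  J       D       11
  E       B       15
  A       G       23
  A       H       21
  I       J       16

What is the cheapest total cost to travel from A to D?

Settle nodes by increasing distance from A:
A: 0
F: 16  (via A)
H: 21  (via A)
E: 22  (via A)
G: 23  (via A)
I: 33  (via H)
B: 37  (via E)
C: 49  (via B)
J: 49  (via I)
D: 55  (via B)
Shortest route: A → E → B → D = 55.

55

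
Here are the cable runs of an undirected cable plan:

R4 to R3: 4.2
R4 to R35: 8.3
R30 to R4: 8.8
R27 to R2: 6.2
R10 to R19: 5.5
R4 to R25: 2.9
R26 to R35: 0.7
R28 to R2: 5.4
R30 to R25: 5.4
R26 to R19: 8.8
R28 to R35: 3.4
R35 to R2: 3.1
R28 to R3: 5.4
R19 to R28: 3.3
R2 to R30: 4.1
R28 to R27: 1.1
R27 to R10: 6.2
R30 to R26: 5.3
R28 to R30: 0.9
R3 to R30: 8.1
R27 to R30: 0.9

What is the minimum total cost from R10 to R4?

15.4

Candidate routes:
R10 → R27 → R28 → R30 → R25 → R4: 6.2+1.1+0.9+5.4+2.9 = 16.5
R10 → R27 → R30 → R4: 6.2+0.9+8.8 = 15.9
R10 → R27 → R30 → R25 → R4: 6.2+0.9+5.4+2.9 = 15.4
The minimum is 15.4 via R10 → R27 → R30 → R25 → R4.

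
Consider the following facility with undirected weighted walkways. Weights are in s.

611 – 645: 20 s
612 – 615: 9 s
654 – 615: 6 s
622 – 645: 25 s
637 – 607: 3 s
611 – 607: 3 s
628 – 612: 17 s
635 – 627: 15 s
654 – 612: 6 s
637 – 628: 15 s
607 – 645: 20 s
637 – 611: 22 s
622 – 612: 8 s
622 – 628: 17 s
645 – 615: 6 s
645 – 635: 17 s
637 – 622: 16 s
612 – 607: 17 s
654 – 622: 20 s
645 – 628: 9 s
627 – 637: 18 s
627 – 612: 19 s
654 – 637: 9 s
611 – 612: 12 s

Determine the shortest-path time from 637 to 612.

15 s

Running Dijkstra from 637:
637: 0
607: 3  (via 637)
611: 6  (via 607)
654: 9  (via 637)
628: 15  (via 637)
612: 15  (via 654)
Shortest route: 637–654–612 = 15 s.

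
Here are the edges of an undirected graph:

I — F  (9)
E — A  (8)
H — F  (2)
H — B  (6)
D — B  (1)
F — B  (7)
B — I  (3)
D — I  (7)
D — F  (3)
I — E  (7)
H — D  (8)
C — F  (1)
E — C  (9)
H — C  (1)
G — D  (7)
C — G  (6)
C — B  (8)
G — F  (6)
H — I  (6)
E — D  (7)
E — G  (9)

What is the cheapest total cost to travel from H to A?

18

Shortest distances from H:
H: 0
C: 1  (via H)
F: 2  (via H)
D: 5  (via F)
B: 6  (via H)
I: 6  (via H)
G: 7  (via C)
E: 10  (via C)
A: 18  (via E)
Shortest route: H–C–E–A = 18.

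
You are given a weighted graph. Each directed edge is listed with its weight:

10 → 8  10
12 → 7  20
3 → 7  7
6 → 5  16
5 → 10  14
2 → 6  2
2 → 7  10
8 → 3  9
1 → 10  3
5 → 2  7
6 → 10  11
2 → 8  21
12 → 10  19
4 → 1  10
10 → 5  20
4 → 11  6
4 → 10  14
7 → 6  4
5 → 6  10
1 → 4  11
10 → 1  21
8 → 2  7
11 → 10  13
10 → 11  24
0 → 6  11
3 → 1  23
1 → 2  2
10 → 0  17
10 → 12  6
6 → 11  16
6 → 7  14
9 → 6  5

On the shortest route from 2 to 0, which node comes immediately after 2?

Enumerating some paths:
2–7–6–10–0: 10+4+11+17 = 42
2–6–10–0: 2+11+17 = 30
Cheapest is 2–6–10–0 at 30.
So from 2 the first move is to 6.

6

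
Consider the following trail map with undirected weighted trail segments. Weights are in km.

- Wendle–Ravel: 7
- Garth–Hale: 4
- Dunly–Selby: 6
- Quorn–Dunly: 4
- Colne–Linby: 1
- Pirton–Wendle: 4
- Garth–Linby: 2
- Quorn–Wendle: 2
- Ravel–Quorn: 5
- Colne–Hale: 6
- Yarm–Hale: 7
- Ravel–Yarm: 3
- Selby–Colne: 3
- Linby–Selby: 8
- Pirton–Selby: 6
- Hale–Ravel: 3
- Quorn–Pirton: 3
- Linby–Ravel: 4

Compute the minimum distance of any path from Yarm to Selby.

Compare a few routes:
Yarm → Ravel → Hale → Garth → Linby → Colne → Selby: 3+3+4+2+1+3 = 16
Yarm → Ravel → Hale → Colne → Selby: 3+3+6+3 = 15
Yarm → Ravel → Linby → Selby: 3+4+8 = 15
Yarm → Ravel → Linby → Colne → Selby: 3+4+1+3 = 11
Cheapest is Yarm → Ravel → Linby → Colne → Selby at 11 km.

11 km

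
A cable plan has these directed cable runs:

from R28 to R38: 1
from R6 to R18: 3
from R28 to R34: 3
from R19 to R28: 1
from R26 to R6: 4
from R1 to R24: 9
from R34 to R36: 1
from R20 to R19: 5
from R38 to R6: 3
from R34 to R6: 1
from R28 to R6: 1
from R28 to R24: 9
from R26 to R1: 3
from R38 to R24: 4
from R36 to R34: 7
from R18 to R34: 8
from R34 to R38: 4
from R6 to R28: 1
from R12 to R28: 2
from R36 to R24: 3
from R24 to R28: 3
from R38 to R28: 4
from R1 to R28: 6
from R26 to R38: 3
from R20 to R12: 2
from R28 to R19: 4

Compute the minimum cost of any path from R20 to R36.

Compare a few routes:
R20 → R12 → R28 → R34 → R36: 2+2+3+1 = 8
R20 → R12 → R28 → R6 → R18 → R34 → R36: 2+2+1+3+8+1 = 17
R20 → R19 → R28 → R34 → R36: 5+1+3+1 = 10
R20 → R19 → R28 → R6 → R18 → R34 → R36: 5+1+1+3+8+1 = 19
Cheapest is R20 → R12 → R28 → R34 → R36 at 8.

8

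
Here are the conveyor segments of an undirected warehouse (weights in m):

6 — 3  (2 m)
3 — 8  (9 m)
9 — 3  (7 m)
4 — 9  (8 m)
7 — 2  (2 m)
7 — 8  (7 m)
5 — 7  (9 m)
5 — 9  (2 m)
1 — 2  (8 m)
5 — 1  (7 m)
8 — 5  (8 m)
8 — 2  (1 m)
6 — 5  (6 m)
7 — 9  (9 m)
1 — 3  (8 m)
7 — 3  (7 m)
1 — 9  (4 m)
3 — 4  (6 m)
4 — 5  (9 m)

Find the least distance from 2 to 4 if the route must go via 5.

Best 2 to 5: 2 → 8 → 5 costing 9
Best 5 to 4: 5 → 4 costing 9
Total via 5: 9 + 9 = 18 m.

18 m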